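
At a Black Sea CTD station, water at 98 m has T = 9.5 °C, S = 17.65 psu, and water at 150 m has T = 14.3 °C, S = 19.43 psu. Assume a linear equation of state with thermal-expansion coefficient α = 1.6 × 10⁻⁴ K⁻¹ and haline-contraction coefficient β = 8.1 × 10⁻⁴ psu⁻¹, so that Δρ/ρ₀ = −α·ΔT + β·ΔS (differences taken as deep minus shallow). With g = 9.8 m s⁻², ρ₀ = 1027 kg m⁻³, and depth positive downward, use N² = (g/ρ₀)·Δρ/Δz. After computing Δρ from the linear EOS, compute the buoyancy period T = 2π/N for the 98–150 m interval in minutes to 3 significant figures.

ΔT = +4.8 K, ΔS = +1.78 psu (deep − shallow).
Δρ/ρ₀ = −αΔT + βΔS = -7.68 × 10⁻⁴ + 1.4418 × 10⁻³ = 6.738 × 10⁻⁴, so Δρ ≈ 0.6920 kg m⁻³.
N² = (g/ρ₀)·Δρ/Δz = g·(Δρ/ρ₀)/Δz = 9.8 × 6.738 × 10⁻⁴ / 52 = 1.2699 × 10⁻⁴ s⁻².
N = √(1.2699 × 10⁻⁴) = 0.011269 rad s⁻¹ → T = 2π/N = 557.56 s = 9.2927 min ≈ 9.29 min.

9.29 min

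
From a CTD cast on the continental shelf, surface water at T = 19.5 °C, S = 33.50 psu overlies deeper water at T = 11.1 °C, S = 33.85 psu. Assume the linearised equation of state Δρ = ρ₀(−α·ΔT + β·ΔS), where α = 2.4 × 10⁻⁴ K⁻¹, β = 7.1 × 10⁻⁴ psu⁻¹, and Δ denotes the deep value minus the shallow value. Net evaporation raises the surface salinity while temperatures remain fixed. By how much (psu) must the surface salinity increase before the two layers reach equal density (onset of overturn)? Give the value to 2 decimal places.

Neutral buoyancy requires −α(T_deep − T_surf) + β(S_deep − S_surf′) = 0.
S_surf′ = S_deep − (α/β)·ΔT = 33.85 − (2.4 × 10⁻⁴/7.1 × 10⁻⁴)·(-8.4) = 36.6894 psu.
Increase required: 36.6894 − 33.50 = 3.1894 psu.

3.19 psu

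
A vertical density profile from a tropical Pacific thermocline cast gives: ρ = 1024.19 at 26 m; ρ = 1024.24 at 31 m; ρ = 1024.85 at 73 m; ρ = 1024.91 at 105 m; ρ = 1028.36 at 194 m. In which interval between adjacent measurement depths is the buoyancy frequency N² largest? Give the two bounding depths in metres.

Compute the density gradient over each adjacent pair:
  26–31 m: Δρ/Δz = 0.05/5 = 0.010 kg m⁻⁴
  31–73 m: Δρ/Δz = 0.61/42 = 0.015 kg m⁻⁴
  73–105 m: Δρ/Δz = 0.06/32 = 1.9 × 10⁻³ kg m⁻⁴
  105–194 m: Δρ/Δz = 3.45/89 = 0.039 kg m⁻⁴
The largest gradient is in the 105–194 m interval — the pycnocline.

105–194 m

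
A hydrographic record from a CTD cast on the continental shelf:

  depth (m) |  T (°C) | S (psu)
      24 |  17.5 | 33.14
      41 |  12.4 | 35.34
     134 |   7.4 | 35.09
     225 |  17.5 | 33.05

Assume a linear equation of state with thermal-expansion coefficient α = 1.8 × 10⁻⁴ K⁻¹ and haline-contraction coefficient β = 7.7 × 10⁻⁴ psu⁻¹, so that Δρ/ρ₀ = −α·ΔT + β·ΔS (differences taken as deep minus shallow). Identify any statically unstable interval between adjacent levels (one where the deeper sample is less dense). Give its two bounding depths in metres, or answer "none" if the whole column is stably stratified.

134–225 m

Evaluate Δρ/ρ₀ = −αΔT + βΔS across each adjacent pair:
  24–41 m: −αΔT+βΔS = −(1.8 × 10⁻⁴)(-5.1)+(7.7 × 10⁻⁴)(+2.20) = 2.6 × 10⁻³ → stable
  41–134 m: −αΔT+βΔS = −(1.8 × 10⁻⁴)(-5.0)+(7.7 × 10⁻⁴)(-0.25) = 7.1 × 10⁻⁴ → stable
  134–225 m: −αΔT+βΔS = −(1.8 × 10⁻⁴)(+10.1)+(7.7 × 10⁻⁴)(-2.04) = -3.4 × 10⁻³ → UNSTABLE
The 134–225 m interval has Δρ < 0: lighter water underlies denser water.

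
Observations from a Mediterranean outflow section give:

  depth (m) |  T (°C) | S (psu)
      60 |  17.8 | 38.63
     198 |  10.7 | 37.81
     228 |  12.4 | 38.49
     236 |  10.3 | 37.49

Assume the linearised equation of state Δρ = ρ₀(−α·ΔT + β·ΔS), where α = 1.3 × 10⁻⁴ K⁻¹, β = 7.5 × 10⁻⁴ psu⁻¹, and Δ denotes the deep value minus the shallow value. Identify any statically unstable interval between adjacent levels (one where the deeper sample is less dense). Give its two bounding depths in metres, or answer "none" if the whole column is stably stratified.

Evaluate Δρ/ρ₀ = −αΔT + βΔS across each adjacent pair:
  60–198 m: −αΔT+βΔS = −(1.3 × 10⁻⁴)(-7.1)+(7.5 × 10⁻⁴)(-0.82) = 3.1 × 10⁻⁴ → stable
  198–228 m: −αΔT+βΔS = −(1.3 × 10⁻⁴)(+1.7)+(7.5 × 10⁻⁴)(+0.68) = 2.9 × 10⁻⁴ → stable
  228–236 m: −αΔT+βΔS = −(1.3 × 10⁻⁴)(-2.1)+(7.5 × 10⁻⁴)(-1.00) = -4.8 × 10⁻⁴ → UNSTABLE
The 228–236 m interval has Δρ < 0: lighter water underlies denser water.

228–236 m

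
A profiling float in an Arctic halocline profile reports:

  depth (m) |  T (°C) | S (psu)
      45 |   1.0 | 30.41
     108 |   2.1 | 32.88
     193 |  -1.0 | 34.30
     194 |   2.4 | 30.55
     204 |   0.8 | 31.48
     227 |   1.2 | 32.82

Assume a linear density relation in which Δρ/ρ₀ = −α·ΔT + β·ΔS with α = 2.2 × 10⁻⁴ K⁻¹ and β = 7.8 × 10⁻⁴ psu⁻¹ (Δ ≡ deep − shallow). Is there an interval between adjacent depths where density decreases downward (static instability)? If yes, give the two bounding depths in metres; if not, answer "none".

193–194 m

Evaluate Δρ/ρ₀ = −αΔT + βΔS across each adjacent pair:
  45–108 m: −αΔT+βΔS = −(2.2 × 10⁻⁴)(+1.1)+(7.8 × 10⁻⁴)(+2.47) = 1.7 × 10⁻³ → stable
  108–193 m: −αΔT+βΔS = −(2.2 × 10⁻⁴)(-3.1)+(7.8 × 10⁻⁴)(+1.42) = 1.8 × 10⁻³ → stable
  193–194 m: −αΔT+βΔS = −(2.2 × 10⁻⁴)(+3.4)+(7.8 × 10⁻⁴)(-3.75) = -3.7 × 10⁻³ → UNSTABLE
  194–204 m: −αΔT+βΔS = −(2.2 × 10⁻⁴)(-1.6)+(7.8 × 10⁻⁴)(+0.93) = 1.1 × 10⁻³ → stable
  204–227 m: −αΔT+βΔS = −(2.2 × 10⁻⁴)(+0.4)+(7.8 × 10⁻⁴)(+1.34) = 9.6 × 10⁻⁴ → stable
The 193–194 m interval has Δρ < 0: lighter water underlies denser water.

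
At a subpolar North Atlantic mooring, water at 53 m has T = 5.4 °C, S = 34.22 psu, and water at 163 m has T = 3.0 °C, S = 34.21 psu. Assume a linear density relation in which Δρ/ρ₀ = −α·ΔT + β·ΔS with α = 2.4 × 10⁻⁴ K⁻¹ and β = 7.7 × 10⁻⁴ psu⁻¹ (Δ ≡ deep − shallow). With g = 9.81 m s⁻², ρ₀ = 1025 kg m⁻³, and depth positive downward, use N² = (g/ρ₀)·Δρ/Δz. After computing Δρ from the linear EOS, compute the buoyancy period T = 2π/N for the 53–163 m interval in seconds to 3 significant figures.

ΔT = -2.4 K, ΔS = -0.01 psu (deep − shallow).
Δρ/ρ₀ = −αΔT + βΔS = 5.76 × 10⁻⁴ − 7.70 × 10⁻⁶ = 5.683 × 10⁻⁴, so Δρ ≈ 0.5825 kg m⁻³.
N² = (g/ρ₀)·Δρ/Δz = g·(Δρ/ρ₀)/Δz = 9.81 × 5.683 × 10⁻⁴ / 110 = 5.0682 × 10⁻⁵ s⁻².
N = √(5.0682 × 10⁻⁵) = 7.1191 × 10⁻³ rad s⁻¹ → T = 2π/N = 882.58 s ≈ 883 s.

883 s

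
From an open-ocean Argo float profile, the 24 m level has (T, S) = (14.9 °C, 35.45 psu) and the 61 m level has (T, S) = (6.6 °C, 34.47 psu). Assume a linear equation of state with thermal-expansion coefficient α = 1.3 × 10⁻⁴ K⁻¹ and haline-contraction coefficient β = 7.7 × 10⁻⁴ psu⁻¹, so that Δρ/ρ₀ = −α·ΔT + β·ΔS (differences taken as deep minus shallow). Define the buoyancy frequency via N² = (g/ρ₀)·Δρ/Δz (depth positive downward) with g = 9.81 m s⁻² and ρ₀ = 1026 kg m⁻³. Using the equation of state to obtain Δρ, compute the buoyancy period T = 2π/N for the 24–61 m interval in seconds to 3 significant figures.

677 s

ΔT = -8.3 K, ΔS = -0.98 psu (deep − shallow).
Δρ/ρ₀ = −αΔT + βΔS = 1.079 × 10⁻³ − 7.546 × 10⁻⁴ = 3.244 × 10⁻⁴, so Δρ ≈ 0.3328 kg m⁻³.
N² = (g/ρ₀)·Δρ/Δz = g·(Δρ/ρ₀)/Δz = 9.81 × 3.244 × 10⁻⁴ / 37 = 8.6010 × 10⁻⁵ s⁻².
N = √(8.6010 × 10⁻⁵) = 9.2742 × 10⁻³ rad s⁻¹ → T = 2π/N = 677.49 s ≈ 677 s.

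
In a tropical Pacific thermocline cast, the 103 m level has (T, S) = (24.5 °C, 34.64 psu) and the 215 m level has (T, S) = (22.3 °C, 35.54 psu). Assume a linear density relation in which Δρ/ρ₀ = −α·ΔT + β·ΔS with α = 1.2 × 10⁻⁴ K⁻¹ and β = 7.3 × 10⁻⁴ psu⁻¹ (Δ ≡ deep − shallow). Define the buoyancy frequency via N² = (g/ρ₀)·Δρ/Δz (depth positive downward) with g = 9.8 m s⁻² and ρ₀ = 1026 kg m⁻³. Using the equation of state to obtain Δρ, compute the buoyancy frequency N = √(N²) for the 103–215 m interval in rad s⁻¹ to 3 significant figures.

8.98 × 10⁻³ rad s⁻¹

ΔT = -2.2 K, ΔS = +0.90 psu (deep − shallow).
Δρ/ρ₀ = −αΔT + βΔS = 2.64 × 10⁻⁴ + 6.57 × 10⁻⁴ = 9.21 × 10⁻⁴, so Δρ ≈ 0.9449 kg m⁻³.
N² = (g/ρ₀)·Δρ/Δz = g·(Δρ/ρ₀)/Δz = 9.8 × 9.21 × 10⁻⁴ / 112 = 8.0588 × 10⁻⁵ s⁻².
N = √(8.0588 × 10⁻⁵) = 8.9771 × 10⁻³ rad s⁻¹ ≈ 8.98 × 10⁻³ rad s⁻¹.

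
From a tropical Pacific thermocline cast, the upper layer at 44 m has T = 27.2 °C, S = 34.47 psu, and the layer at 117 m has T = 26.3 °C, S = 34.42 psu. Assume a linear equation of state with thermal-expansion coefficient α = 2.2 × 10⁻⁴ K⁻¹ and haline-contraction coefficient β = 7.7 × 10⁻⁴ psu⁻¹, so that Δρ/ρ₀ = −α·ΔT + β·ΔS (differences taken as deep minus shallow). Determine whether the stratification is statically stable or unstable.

stable

ΔT = 26.3 − 27.2 = -0.9 K and ΔS = 34.42 − 34.47 = -0.05 psu (deep − shallow).
−αΔT = 1.98 × 10⁻⁴; βΔS = -3.85 × 10⁻⁵; sum Δρ/ρ₀ = 1.595 × 10⁻⁴.
Δρ/ρ₀ > 0, so Δρ > 0: deeper water is denser → statically stable.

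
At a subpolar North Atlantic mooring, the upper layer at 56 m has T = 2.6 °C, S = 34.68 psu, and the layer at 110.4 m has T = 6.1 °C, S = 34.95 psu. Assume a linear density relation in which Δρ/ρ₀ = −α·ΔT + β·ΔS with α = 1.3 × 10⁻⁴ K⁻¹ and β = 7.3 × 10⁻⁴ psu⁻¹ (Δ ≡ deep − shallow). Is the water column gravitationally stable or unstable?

ΔT = 6.1 − 2.6 = +3.5 K and ΔS = 34.95 − 34.68 = +0.27 psu (deep − shallow).
−αΔT = -4.55 × 10⁻⁴; βΔS = 1.971 × 10⁻⁴; sum Δρ/ρ₀ = -2.579 × 10⁻⁴.
Δρ/ρ₀ < 0, so Δρ < 0: deeper water is lighter → statically unstable; the column would overturn.

unstable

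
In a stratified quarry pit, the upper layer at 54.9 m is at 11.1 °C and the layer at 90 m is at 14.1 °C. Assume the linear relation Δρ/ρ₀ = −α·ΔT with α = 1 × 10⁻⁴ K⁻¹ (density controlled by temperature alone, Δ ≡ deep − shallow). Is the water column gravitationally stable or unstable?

unstable

ΔT = 14.1 − 11.1 = +3.0 K, so Δρ/ρ₀ = −αΔT = -3.00 × 10⁻⁴.
Δρ/ρ₀ < 0, so Δρ < 0: deeper water is lighter → statically unstable; the column would overturn.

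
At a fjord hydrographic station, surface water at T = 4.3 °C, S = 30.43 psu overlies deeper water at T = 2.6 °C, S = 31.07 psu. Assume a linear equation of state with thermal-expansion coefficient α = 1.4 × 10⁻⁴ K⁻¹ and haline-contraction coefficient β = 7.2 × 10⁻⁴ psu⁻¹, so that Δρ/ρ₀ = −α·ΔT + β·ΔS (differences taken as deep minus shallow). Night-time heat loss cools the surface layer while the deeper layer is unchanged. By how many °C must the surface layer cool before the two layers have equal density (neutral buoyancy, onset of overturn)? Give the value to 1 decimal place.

5.0 °C

Neutral buoyancy requires Δρ = 0, i.e. −α(T_deep − T_surf′) + β(S_deep − S_surf) = 0.
T_surf′ = T_deep − (β/α)·ΔS = 2.6 − (7.2 × 10⁻⁴/1.4 × 10⁻⁴)·(+0.64) = -0.691 °C.
Cooling required: 4.3 − (-0.691) = 4.991 °C.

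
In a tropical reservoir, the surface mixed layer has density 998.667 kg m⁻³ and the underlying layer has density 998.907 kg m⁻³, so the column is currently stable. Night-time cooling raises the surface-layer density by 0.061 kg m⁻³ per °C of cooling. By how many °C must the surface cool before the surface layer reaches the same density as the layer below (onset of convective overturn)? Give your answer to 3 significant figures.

Density deficit of the surface layer: 998.907 − 998.667 = 0.24 kg m⁻³.
Required change = 0.24 / 0.061 = 3.93 °C.

3.93 °C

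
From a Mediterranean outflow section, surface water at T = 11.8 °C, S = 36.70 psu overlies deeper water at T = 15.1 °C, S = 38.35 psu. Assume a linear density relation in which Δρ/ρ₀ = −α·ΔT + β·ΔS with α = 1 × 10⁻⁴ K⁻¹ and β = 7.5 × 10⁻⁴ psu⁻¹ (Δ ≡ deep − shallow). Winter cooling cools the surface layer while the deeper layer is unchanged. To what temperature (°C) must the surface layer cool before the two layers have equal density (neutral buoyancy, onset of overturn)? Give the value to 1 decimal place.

Neutral buoyancy requires Δρ = 0, i.e. −α(T_deep − T_surf′) + β(S_deep − S_surf) = 0.
T_surf′ = T_deep − (β/α)·ΔS = 15.1 − (7.5 × 10⁻⁴/1 × 10⁻⁴)·(+1.65) = 2.725 °C.
Cooling required: 11.8 − (2.725) = 9.075 °C.

2.7 °C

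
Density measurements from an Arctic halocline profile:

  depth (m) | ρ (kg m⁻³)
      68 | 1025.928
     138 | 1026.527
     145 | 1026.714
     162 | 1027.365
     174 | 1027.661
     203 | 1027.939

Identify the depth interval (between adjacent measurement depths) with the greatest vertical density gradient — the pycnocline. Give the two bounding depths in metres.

145–162 m

Compute the density gradient over each adjacent pair:
  68–138 m: Δρ/Δz = 0.599/70 = 8.6 × 10⁻³ kg m⁻⁴
  138–145 m: Δρ/Δz = 0.187/7 = 0.027 kg m⁻⁴
  145–162 m: Δρ/Δz = 0.651/17 = 0.038 kg m⁻⁴
  162–174 m: Δρ/Δz = 0.296/12 = 0.025 kg m⁻⁴
  174–203 m: Δρ/Δz = 0.278/29 = 9.6 × 10⁻³ kg m⁻⁴
The largest gradient is in the 145–162 m interval — the pycnocline.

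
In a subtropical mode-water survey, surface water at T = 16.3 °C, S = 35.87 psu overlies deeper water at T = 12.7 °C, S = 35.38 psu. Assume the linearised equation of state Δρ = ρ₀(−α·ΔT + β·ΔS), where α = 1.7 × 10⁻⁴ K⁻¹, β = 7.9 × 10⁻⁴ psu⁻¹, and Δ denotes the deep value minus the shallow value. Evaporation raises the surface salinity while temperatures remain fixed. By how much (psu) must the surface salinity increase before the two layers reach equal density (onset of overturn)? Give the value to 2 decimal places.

0.28 psu

Neutral buoyancy requires −α(T_deep − T_surf) + β(S_deep − S_surf′) = 0.
S_surf′ = S_deep − (α/β)·ΔT = 35.38 − (1.7 × 10⁻⁴/7.9 × 10⁻⁴)·(-3.6) = 36.1547 psu.
Increase required: 36.1547 − 35.87 = 0.2847 psu.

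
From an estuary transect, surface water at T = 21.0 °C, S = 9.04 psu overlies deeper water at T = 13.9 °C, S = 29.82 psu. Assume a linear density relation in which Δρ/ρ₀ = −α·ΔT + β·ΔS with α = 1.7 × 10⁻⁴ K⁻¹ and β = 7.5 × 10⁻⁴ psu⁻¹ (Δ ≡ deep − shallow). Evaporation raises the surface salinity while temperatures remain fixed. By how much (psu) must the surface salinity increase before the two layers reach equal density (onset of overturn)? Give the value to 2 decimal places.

22.39 psu

Neutral buoyancy requires −α(T_deep − T_surf) + β(S_deep − S_surf′) = 0.
S_surf′ = S_deep − (α/β)·ΔT = 29.82 − (1.7 × 10⁻⁴/7.5 × 10⁻⁴)·(-7.1) = 31.4293 psu.
Increase required: 31.4293 − 9.04 = 22.3893 psu.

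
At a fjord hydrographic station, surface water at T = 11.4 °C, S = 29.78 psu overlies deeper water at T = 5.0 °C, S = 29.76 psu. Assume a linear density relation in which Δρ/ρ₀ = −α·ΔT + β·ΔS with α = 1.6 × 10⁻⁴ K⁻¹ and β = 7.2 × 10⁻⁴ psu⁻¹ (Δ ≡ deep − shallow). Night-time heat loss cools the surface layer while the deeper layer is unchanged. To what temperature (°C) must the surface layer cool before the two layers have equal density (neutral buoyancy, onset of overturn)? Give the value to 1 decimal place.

5.1 °C

Neutral buoyancy requires Δρ = 0, i.e. −α(T_deep − T_surf′) + β(S_deep − S_surf) = 0.
T_surf′ = T_deep − (β/α)·ΔS = 5.0 − (7.2 × 10⁻⁴/1.6 × 10⁻⁴)·(-0.02) = 5.090 °C.
Cooling required: 11.4 − (5.090) = 6.310 °C.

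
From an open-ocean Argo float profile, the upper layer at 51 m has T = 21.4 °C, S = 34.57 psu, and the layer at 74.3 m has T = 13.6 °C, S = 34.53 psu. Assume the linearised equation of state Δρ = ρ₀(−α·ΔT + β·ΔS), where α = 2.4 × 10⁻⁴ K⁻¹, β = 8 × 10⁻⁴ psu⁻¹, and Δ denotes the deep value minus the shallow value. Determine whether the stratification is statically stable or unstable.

ΔT = 13.6 − 21.4 = -7.8 K and ΔS = 34.53 − 34.57 = -0.04 psu (deep − shallow).
−αΔT = 1.872 × 10⁻³; βΔS = -3.20 × 10⁻⁵; sum Δρ/ρ₀ = 1.84 × 10⁻³.
Δρ/ρ₀ > 0, so Δρ > 0: deeper water is denser → statically stable.

stable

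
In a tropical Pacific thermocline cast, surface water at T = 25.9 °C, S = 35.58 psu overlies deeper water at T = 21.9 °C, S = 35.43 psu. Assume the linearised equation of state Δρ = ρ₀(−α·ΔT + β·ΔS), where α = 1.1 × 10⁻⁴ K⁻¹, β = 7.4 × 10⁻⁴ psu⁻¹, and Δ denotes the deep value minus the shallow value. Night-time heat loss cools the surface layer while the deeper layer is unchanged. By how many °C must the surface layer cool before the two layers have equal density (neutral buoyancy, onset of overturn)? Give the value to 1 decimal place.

Neutral buoyancy requires Δρ = 0, i.e. −α(T_deep − T_surf′) + β(S_deep − S_surf) = 0.
T_surf′ = T_deep − (β/α)·ΔS = 21.9 − (7.4 × 10⁻⁴/1.1 × 10⁻⁴)·(-0.15) = 22.909 °C.
Cooling required: 25.9 − (22.909) = 2.991 °C.

3.0 °C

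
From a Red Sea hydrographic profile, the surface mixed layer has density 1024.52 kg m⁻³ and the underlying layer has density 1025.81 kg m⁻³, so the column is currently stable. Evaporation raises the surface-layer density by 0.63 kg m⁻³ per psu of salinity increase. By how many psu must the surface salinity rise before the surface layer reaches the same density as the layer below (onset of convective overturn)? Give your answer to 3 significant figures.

2.05 psu

Density deficit of the surface layer: 1025.81 − 1024.52 = 1.29 kg m⁻³.
Required change = 1.29 / 0.63 = 2.05 psu.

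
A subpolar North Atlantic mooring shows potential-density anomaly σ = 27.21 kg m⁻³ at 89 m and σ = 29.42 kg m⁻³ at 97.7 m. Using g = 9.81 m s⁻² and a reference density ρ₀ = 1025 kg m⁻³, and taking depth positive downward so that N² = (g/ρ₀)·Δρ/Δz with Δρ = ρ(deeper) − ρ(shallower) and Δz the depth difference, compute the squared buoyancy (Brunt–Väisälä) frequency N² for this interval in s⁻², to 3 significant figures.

Δρ = 1029.42 − 1027.21 = 2.21 kg m⁻³ over Δz = 97.7 − 89 = 8.7 m.
N² = (9.81/1025) × (2.21/8.7) = 2.4312 × 10⁻³ s⁻² ≈ 2.43 × 10⁻³ s⁻².
Since Δρ > 0 the layer is stably stratified.

2.43 × 10⁻³ s⁻²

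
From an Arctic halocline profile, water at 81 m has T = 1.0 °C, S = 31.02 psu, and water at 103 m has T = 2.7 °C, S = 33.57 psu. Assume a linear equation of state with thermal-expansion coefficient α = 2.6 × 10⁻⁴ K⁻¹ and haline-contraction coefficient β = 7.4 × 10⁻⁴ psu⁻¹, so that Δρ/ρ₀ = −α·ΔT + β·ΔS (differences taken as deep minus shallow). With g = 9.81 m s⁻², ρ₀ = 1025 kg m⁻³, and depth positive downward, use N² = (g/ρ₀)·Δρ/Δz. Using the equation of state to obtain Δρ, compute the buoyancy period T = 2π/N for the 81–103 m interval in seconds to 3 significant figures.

ΔT = +1.7 K, ΔS = +2.55 psu (deep − shallow).
Δρ/ρ₀ = −αΔT + βΔS = -4.42 × 10⁻⁴ + 1.887 × 10⁻³ = 1.445 × 10⁻³, so Δρ ≈ 1.481 kg m⁻³.
N² = (g/ρ₀)·Δρ/Δz = g·(Δρ/ρ₀)/Δz = 9.81 × 1.445 × 10⁻³ / 22 = 6.4434 × 10⁻⁴ s⁻².
N = √(6.4434 × 10⁻⁴) = 0.025384 rad s⁻¹ → T = 2π/N = 247.53 s ≈ 248 s.

248 s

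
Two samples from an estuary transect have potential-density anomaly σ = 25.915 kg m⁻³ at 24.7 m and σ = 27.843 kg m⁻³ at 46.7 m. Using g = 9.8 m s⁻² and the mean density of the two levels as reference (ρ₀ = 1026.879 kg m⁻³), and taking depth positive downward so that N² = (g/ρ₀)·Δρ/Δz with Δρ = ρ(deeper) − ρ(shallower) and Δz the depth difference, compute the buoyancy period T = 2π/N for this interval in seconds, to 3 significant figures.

217 s

Δρ = 1027.843 − 1025.915 = 1.928 kg m⁻³ over Δz = 46.7 − 24.7 = 22 m.
N² = (9.8/1026.879) × (1.928/22) = 8.3636 × 10⁻⁴ s⁻².
N = √(8.3636 × 10⁻⁴) = 0.028920 rad s⁻¹, so T = 2π/N = 217.26 s ≈ 217 s.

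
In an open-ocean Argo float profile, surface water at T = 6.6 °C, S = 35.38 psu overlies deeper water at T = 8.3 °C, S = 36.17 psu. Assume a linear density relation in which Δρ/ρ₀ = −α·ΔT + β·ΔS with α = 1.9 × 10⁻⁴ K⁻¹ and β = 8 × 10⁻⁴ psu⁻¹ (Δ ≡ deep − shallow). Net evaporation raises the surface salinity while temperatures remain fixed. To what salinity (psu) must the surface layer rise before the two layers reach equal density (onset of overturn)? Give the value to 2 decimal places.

35.77 psu

Neutral buoyancy requires −α(T_deep − T_surf) + β(S_deep − S_surf′) = 0.
S_surf′ = S_deep − (α/β)·ΔT = 36.17 − (1.9 × 10⁻⁴/8 × 10⁻⁴)·(+1.7) = 35.7662 psu.
Increase required: 35.7662 − 35.38 = 0.3862 psu.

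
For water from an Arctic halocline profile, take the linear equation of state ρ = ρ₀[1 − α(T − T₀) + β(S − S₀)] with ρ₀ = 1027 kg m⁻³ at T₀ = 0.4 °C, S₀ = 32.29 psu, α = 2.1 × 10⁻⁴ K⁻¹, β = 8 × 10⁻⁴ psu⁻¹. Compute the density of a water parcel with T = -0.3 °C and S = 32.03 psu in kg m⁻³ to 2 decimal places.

T − T₀ = -0.7 K, S − S₀ = -0.26 psu.
Bracket = 1 − α·(-0.7) + β·(-0.26) = 1 + (-6.10 × 10⁻⁵) = 0.9999390.
ρ = 1027 × 0.9999390 = 1026.94 kg m⁻³.

1026.94 kg m⁻³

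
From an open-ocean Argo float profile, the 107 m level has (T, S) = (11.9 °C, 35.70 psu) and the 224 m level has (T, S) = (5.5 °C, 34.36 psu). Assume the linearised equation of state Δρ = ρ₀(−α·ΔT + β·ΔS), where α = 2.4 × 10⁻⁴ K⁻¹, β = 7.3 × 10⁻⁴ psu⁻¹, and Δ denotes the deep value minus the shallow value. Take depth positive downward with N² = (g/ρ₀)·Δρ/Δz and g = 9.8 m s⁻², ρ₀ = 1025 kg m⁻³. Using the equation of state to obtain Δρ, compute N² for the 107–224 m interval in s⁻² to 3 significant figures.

4.67 × 10⁻⁵ s⁻²

ΔT = -6.4 K, ΔS = -1.34 psu (deep − shallow).
Δρ/ρ₀ = −αΔT + βΔS = 1.536 × 10⁻³ − 9.782 × 10⁻⁴ = 5.578 × 10⁻⁴, so Δρ ≈ 0.5717 kg m⁻³.
N² = (g/ρ₀)·Δρ/Δz = g·(Δρ/ρ₀)/Δz = 9.8 × 5.578 × 10⁻⁴ / 117 = 4.6722 × 10⁻⁵ s⁻² ≈ 4.67 × 10⁻⁵ s⁻².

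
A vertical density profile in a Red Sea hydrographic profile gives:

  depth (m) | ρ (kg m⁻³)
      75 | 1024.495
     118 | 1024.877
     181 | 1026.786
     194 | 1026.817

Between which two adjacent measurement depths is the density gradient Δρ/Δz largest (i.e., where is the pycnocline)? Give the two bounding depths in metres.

118–181 m

Compute the density gradient over each adjacent pair:
  75–118 m: Δρ/Δz = 0.382/43 = 8.9 × 10⁻³ kg m⁻⁴
  118–181 m: Δρ/Δz = 1.909/63 = 0.030 kg m⁻⁴
  181–194 m: Δρ/Δz = 0.031/13 = 2.4 × 10⁻³ kg m⁻⁴
The largest gradient is in the 118–181 m interval — the pycnocline.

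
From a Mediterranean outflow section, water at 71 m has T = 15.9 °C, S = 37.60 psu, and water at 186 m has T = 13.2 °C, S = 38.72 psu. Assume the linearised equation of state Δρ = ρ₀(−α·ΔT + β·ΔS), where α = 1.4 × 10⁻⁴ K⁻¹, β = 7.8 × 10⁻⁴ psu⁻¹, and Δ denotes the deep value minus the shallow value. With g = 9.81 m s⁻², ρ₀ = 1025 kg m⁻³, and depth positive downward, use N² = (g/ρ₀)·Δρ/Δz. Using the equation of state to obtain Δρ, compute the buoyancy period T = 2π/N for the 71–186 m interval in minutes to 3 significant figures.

ΔT = -2.7 K, ΔS = +1.12 psu (deep − shallow).
Δρ/ρ₀ = −αΔT + βΔS = 3.78 × 10⁻⁴ + 8.736 × 10⁻⁴ = 1.2516 × 10⁻³, so Δρ ≈ 1.283 kg m⁻³.
N² = (g/ρ₀)·Δρ/Δz = g·(Δρ/ρ₀)/Δz = 9.81 × 1.2516 × 10⁻³ / 115 = 1.0677 × 10⁻⁴ s⁻².
N = √(1.0677 × 10⁻⁴) = 0.010333 rad s⁻¹ → T = 2π/N = 608.07 s = 10.135 min ≈ 10.1 min.

10.1 min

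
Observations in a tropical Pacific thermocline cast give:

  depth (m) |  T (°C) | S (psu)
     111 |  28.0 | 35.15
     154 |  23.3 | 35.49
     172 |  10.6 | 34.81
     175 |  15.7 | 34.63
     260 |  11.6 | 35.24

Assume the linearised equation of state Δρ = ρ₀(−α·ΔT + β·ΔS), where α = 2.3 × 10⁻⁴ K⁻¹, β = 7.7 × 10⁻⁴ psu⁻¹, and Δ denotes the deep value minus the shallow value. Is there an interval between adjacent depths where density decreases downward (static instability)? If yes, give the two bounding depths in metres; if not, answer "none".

Evaluate Δρ/ρ₀ = −αΔT + βΔS across each adjacent pair:
  111–154 m: −αΔT+βΔS = −(2.3 × 10⁻⁴)(-4.7)+(7.7 × 10⁻⁴)(+0.34) = 1.3 × 10⁻³ → stable
  154–172 m: −αΔT+βΔS = −(2.3 × 10⁻⁴)(-12.7)+(7.7 × 10⁻⁴)(-0.68) = 2.4 × 10⁻³ → stable
  172–175 m: −αΔT+βΔS = −(2.3 × 10⁻⁴)(+5.1)+(7.7 × 10⁻⁴)(-0.18) = -1.3 × 10⁻³ → UNSTABLE
  175–260 m: −αΔT+βΔS = −(2.3 × 10⁻⁴)(-4.1)+(7.7 × 10⁻⁴)(+0.61) = 1.4 × 10⁻³ → stable
The 172–175 m interval has Δρ < 0: lighter water underlies denser water.

172–175 m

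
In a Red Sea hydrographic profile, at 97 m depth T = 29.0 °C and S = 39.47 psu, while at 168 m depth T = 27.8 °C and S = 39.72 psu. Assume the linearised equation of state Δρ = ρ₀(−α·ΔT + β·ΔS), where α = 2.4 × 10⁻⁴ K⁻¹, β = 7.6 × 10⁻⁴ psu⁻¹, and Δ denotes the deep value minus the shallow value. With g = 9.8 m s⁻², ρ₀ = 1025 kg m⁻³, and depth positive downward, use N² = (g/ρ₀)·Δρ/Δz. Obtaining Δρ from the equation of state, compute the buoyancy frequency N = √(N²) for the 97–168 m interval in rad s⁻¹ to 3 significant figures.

8.12 × 10⁻³ rad s⁻¹

ΔT = -1.2 K, ΔS = +0.25 psu (deep − shallow).
Δρ/ρ₀ = −αΔT + βΔS = 2.88 × 10⁻⁴ + 1.90 × 10⁻⁴ = 4.78 × 10⁻⁴, so Δρ ≈ 0.4899 kg m⁻³.
N² = (g/ρ₀)·Δρ/Δz = g·(Δρ/ρ₀)/Δz = 9.8 × 4.78 × 10⁻⁴ / 71 = 6.5977 × 10⁻⁵ s⁻².
N = √(6.5977 × 10⁻⁵) = 8.1226 × 10⁻³ rad s⁻¹ ≈ 8.12 × 10⁻³ rad s⁻¹.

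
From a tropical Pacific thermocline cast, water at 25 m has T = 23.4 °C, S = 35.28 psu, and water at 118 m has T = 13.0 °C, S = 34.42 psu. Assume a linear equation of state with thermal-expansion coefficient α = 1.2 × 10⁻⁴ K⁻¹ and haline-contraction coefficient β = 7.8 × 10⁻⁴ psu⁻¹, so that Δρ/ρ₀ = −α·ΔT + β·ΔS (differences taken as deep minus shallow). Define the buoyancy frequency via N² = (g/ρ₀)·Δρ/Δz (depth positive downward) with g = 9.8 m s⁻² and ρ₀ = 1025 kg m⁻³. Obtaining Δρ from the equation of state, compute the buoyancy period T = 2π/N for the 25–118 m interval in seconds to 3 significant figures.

ΔT = -10.4 K, ΔS = -0.86 psu (deep − shallow).
Δρ/ρ₀ = −αΔT + βΔS = 1.248 × 10⁻³ − 6.708 × 10⁻⁴ = 5.772 × 10⁻⁴, so Δρ ≈ 0.5916 kg m⁻³.
N² = (g/ρ₀)·Δρ/Δz = g·(Δρ/ρ₀)/Δz = 9.8 × 5.772 × 10⁻⁴ / 93 = 6.0823 × 10⁻⁵ s⁻².
N = √(6.0823 × 10⁻⁵) = 7.7989 × 10⁻³ rad s⁻¹ → T = 2π/N = 805.65 s ≈ 806 s.

806 s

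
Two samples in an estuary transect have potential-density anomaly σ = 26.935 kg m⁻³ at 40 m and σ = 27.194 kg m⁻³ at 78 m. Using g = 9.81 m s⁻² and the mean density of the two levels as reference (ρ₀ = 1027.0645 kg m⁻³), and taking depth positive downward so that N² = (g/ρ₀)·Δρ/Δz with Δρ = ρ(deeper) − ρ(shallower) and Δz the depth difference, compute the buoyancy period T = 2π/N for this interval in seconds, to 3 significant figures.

Δρ = 1027.194 − 1026.935 = 0.259 kg m⁻³ over Δz = 78 − 40 = 38 m.
N² = (9.81/1027.0645) × (0.259/38) = 6.5101 × 10⁻⁵ s⁻².
N = √(6.5101 × 10⁻⁵) = 8.0685 × 10⁻³ rad s⁻¹, so T = 2π/N = 778.73 s ≈ 779 s.
N² > 0, so the interval is statically stable.

779 s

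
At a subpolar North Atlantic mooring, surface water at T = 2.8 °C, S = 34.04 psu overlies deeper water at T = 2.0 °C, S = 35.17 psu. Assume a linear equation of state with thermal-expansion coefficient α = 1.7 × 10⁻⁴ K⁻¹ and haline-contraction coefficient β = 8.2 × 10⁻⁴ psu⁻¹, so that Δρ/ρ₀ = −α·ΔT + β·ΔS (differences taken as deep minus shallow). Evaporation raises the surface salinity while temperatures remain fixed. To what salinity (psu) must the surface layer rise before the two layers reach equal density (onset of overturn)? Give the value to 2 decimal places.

Neutral buoyancy requires −α(T_deep − T_surf) + β(S_deep − S_surf′) = 0.
S_surf′ = S_deep − (α/β)·ΔT = 35.17 − (1.7 × 10⁻⁴/8.2 × 10⁻⁴)·(-0.8) = 35.3359 psu.
Increase required: 35.3359 − 34.04 = 1.2959 psu.

35.34 psu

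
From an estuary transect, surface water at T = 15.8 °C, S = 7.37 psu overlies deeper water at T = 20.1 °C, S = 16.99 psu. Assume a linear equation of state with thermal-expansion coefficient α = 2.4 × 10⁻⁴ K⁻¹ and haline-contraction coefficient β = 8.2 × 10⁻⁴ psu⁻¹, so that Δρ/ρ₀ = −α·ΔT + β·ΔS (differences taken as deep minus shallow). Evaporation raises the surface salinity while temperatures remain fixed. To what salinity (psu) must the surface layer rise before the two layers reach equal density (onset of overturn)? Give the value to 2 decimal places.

15.73 psu

Neutral buoyancy requires −α(T_deep − T_surf) + β(S_deep − S_surf′) = 0.
S_surf′ = S_deep − (α/β)·ΔT = 16.99 − (2.4 × 10⁻⁴/8.2 × 10⁻⁴)·(+4.3) = 15.7315 psu.
Increase required: 15.7315 − 7.37 = 8.3615 psu.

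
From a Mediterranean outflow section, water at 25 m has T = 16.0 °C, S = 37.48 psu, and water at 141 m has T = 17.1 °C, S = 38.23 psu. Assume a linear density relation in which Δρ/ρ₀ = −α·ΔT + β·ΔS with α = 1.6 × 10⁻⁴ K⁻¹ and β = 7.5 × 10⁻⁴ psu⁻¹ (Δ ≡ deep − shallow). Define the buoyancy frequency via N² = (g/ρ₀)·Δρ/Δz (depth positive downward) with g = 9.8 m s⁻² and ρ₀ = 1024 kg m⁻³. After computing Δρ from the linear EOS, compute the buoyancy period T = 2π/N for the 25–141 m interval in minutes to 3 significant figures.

18.3 min

ΔT = +1.1 K, ΔS = +0.75 psu (deep − shallow).
Δρ/ρ₀ = −αΔT + βΔS = -1.76 × 10⁻⁴ + 5.625 × 10⁻⁴ = 3.865 × 10⁻⁴, so Δρ ≈ 0.3958 kg m⁻³.
N² = (g/ρ₀)·Δρ/Δz = g·(Δρ/ρ₀)/Δz = 9.8 × 3.865 × 10⁻⁴ / 116 = 3.2653 × 10⁻⁵ s⁻².
N = √(3.2653 × 10⁻⁵) = 5.7143 × 10⁻³ rad s⁻¹ → T = 2π/N = 1.0996 × 10³ s = 18.327 min ≈ 18.3 min.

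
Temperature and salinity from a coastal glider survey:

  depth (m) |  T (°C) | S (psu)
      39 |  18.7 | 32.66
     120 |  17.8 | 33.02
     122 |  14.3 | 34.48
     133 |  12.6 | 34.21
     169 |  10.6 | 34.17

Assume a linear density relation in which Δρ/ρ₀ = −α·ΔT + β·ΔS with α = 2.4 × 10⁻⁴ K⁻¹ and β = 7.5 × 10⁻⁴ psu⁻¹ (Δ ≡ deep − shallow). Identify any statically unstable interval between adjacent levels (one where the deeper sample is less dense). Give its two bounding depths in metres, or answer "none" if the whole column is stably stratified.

Evaluate Δρ/ρ₀ = −αΔT + βΔS across each adjacent pair:
  39–120 m: −αΔT+βΔS = −(2.4 × 10⁻⁴)(-0.9)+(7.5 × 10⁻⁴)(+0.36) = 4.9 × 10⁻⁴ → stable
  120–122 m: −αΔT+βΔS = −(2.4 × 10⁻⁴)(-3.5)+(7.5 × 10⁻⁴)(+1.46) = 1.9 × 10⁻³ → stable
  122–133 m: −αΔT+βΔS = −(2.4 × 10⁻⁴)(-1.7)+(7.5 × 10⁻⁴)(-0.27) = 2.1 × 10⁻⁴ → stable
  133–169 m: −αΔT+βΔS = −(2.4 × 10⁻⁴)(-2.0)+(7.5 × 10⁻⁴)(-0.04) = 4.5 × 10⁻⁴ → stable
Every interval has Δρ > 0: the column is stably stratified throughout.

none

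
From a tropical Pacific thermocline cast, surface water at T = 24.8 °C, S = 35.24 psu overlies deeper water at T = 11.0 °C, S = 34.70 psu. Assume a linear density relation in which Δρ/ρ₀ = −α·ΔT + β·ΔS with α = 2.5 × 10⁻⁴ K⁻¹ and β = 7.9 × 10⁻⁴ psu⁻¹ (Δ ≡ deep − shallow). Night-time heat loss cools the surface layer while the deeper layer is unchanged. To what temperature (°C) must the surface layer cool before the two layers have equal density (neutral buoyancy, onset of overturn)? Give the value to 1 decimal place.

12.7 °C

Neutral buoyancy requires Δρ = 0, i.e. −α(T_deep − T_surf′) + β(S_deep − S_surf) = 0.
T_surf′ = T_deep − (β/α)·ΔS = 11.0 − (7.9 × 10⁻⁴/2.5 × 10⁻⁴)·(-0.54) = 12.706 °C.
Cooling required: 24.8 − (12.706) = 12.094 °C.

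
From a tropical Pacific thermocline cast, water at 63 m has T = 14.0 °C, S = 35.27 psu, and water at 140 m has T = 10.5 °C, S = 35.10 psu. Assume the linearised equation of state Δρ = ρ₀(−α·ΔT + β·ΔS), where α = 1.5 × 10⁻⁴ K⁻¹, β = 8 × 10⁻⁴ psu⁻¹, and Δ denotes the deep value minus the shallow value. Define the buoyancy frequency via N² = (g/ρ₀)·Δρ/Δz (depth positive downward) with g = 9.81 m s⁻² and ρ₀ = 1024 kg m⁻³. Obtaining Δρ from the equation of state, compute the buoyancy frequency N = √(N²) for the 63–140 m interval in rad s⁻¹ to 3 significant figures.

7.04 × 10⁻³ rad s⁻¹

ΔT = -3.5 K, ΔS = -0.17 psu (deep − shallow).
Δρ/ρ₀ = −αΔT + βΔS = 5.25 × 10⁻⁴ − 1.36 × 10⁻⁴ = 3.89 × 10⁻⁴, so Δρ ≈ 0.3983 kg m⁻³.
N² = (g/ρ₀)·Δρ/Δz = g·(Δρ/ρ₀)/Δz = 9.81 × 3.89 × 10⁻⁴ / 77 = 4.9560 × 10⁻⁵ s⁻².
N = √(4.9560 × 10⁻⁵) = 7.0399 × 10⁻³ rad s⁻¹ ≈ 7.04 × 10⁻³ rad s⁻¹.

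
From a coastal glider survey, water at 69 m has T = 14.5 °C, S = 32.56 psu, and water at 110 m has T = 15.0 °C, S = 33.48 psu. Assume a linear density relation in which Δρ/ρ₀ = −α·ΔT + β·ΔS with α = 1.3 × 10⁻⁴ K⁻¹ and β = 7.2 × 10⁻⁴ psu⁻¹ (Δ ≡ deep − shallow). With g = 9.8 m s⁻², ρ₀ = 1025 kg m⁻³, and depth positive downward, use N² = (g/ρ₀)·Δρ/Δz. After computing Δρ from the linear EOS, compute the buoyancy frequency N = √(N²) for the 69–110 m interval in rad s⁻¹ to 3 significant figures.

ΔT = +0.5 K, ΔS = +0.92 psu (deep − shallow).
Δρ/ρ₀ = −αΔT + βΔS = -6.50 × 10⁻⁵ + 6.624 × 10⁻⁴ = 5.974 × 10⁻⁴, so Δρ ≈ 0.6123 kg m⁻³.
N² = (g/ρ₀)·Δρ/Δz = g·(Δρ/ρ₀)/Δz = 9.8 × 5.974 × 10⁻⁴ / 41 = 1.4279 × 10⁻⁴ s⁻².
N = √(1.4279 × 10⁻⁴) = 0.011949 rad s⁻¹ ≈ 0.0119 rad s⁻¹.

0.0119 rad s⁻¹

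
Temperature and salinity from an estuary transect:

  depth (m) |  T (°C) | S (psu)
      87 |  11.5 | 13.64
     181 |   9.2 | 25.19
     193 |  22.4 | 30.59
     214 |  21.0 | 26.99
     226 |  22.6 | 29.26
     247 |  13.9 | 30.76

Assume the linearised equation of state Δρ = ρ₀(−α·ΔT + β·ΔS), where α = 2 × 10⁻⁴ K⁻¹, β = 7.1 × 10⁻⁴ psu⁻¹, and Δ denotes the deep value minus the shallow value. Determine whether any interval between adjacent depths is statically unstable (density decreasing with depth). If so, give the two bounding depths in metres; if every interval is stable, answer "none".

193–214 m

Evaluate Δρ/ρ₀ = −αΔT + βΔS across each adjacent pair:
  87–181 m: −αΔT+βΔS = −(2 × 10⁻⁴)(-2.3)+(7.1 × 10⁻⁴)(+11.55) = 8.7 × 10⁻³ → stable
  181–193 m: −αΔT+βΔS = −(2 × 10⁻⁴)(+13.2)+(7.1 × 10⁻⁴)(+5.40) = 1.2 × 10⁻³ → stable
  193–214 m: −αΔT+βΔS = −(2 × 10⁻⁴)(-1.4)+(7.1 × 10⁻⁴)(-3.60) = -2.3 × 10⁻³ → UNSTABLE
  214–226 m: −αΔT+βΔS = −(2 × 10⁻⁴)(+1.6)+(7.1 × 10⁻⁴)(+2.27) = 1.3 × 10⁻³ → stable
  226–247 m: −αΔT+βΔS = −(2 × 10⁻⁴)(-8.7)+(7.1 × 10⁻⁴)(+1.50) = 2.8 × 10⁻³ → stable
The 193–214 m interval has Δρ < 0: lighter water underlies denser water.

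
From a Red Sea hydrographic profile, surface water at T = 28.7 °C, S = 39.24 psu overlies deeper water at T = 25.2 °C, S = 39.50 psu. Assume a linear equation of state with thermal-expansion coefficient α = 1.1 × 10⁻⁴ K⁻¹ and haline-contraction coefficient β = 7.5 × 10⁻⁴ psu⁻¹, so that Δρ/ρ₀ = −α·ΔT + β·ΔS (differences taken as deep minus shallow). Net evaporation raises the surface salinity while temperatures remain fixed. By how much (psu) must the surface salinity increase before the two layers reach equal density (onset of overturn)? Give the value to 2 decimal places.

0.77 psu

Neutral buoyancy requires −α(T_deep − T_surf) + β(S_deep − S_surf′) = 0.
S_surf′ = S_deep − (α/β)·ΔT = 39.50 − (1.1 × 10⁻⁴/7.5 × 10⁻⁴)·(-3.5) = 40.0133 psu.
Increase required: 40.0133 − 39.24 = 0.7733 psu.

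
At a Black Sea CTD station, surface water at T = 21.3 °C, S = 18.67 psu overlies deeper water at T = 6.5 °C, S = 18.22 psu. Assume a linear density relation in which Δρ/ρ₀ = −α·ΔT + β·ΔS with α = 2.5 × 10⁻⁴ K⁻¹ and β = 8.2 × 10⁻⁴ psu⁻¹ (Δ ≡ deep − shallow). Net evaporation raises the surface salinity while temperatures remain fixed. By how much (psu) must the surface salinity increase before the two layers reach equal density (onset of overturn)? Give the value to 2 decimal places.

Neutral buoyancy requires −α(T_deep − T_surf) + β(S_deep − S_surf′) = 0.
S_surf′ = S_deep − (α/β)·ΔT = 18.22 − (2.5 × 10⁻⁴/8.2 × 10⁻⁴)·(-14.8) = 22.7322 psu.
Increase required: 22.7322 − 18.67 = 4.0622 psu.

4.06 psu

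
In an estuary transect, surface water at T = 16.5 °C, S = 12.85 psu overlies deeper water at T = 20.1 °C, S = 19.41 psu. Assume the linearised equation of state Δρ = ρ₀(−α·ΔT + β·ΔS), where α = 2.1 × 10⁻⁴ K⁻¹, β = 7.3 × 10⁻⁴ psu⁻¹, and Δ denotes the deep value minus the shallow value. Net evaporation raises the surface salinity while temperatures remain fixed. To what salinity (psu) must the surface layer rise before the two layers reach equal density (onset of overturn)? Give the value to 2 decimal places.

18.37 psu

Neutral buoyancy requires −α(T_deep − T_surf) + β(S_deep − S_surf′) = 0.
S_surf′ = S_deep − (α/β)·ΔT = 19.41 − (2.1 × 10⁻⁴/7.3 × 10⁻⁴)·(+3.6) = 18.3744 psu.
Increase required: 18.3744 − 12.85 = 5.5244 psu.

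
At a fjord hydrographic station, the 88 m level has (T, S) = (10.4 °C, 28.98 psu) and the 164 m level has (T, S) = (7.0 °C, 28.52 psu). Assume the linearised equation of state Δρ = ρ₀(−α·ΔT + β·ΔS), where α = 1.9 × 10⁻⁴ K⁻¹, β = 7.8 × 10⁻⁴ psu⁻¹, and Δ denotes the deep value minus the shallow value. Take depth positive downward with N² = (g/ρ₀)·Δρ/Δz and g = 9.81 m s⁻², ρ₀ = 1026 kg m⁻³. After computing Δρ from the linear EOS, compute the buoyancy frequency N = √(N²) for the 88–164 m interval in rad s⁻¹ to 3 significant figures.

6.09 × 10⁻³ rad s⁻¹

ΔT = -3.4 K, ΔS = -0.46 psu (deep − shallow).
Δρ/ρ₀ = −αΔT + βΔS = 6.46 × 10⁻⁴ − 3.588 × 10⁻⁴ = 2.872 × 10⁻⁴, so Δρ ≈ 0.2947 kg m⁻³.
N² = (g/ρ₀)·Δρ/Δz = g·(Δρ/ρ₀)/Δz = 9.81 × 2.872 × 10⁻⁴ / 76 = 3.7071 × 10⁻⁵ s⁻².
N = √(3.7071 × 10⁻⁵) = 6.0886 × 10⁻³ rad s⁻¹ ≈ 6.09 × 10⁻³ rad s⁻¹.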